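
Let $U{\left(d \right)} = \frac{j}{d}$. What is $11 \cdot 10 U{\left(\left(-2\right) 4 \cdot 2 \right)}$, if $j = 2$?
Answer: $- \frac{55}{4} \approx -13.75$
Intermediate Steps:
$U{\left(d \right)} = \frac{2}{d}$
$11 \cdot 10 U{\left(\left(-2\right) 4 \cdot 2 \right)} = 11 \cdot 10 \frac{2}{\left(-2\right) 4 \cdot 2} = 110 \frac{2}{\left(-8\right) 2} = 110 \frac{2}{-16} = 110 \cdot 2 \left(- \frac{1}{16}\right) = 110 \left(- \frac{1}{8}\right) = - \frac{55}{4}$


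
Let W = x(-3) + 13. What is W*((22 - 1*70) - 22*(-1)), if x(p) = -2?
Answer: -286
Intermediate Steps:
W = 11 (W = -2 + 13 = 11)
W*((22 - 1*70) - 22*(-1)) = 11*((22 - 1*70) - 22*(-1)) = 11*((22 - 70) + 22) = 11*(-48 + 22) = 11*(-26) = -286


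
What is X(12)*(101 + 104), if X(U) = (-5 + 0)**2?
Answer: 5125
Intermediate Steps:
X(U) = 25 (X(U) = (-5)**2 = 25)
X(12)*(101 + 104) = 25*(101 + 104) = 25*205 = 5125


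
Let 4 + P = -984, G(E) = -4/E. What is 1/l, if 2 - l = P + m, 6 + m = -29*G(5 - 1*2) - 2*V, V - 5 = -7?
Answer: 3/2860 ≈ 0.0010490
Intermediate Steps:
V = -2 (V = 5 - 7 = -2)
P = -988 (P = -4 - 984 = -988)
m = 110/3 (m = -6 + (-(-116)/(5 - 1*2) - 2*(-2)) = -6 + (-(-116)/(5 - 2) + 4) = -6 + (-(-116)/3 + 4) = -6 + (-29*(-4/3) + 4) = -6 + (116/3 + 4) = -6 + 128/3 = 110/3 ≈ 36.667)
l = 2860/3 (l = 2 - (-988 + 110/3) = 2 - 1*(-2854/3) = 2 + 2854/3 = 2860/3 ≈ 953.33)
1/l = 1/(2860/3) = 3/2860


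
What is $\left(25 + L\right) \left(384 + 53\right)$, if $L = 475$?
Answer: $218500$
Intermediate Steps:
$\left(25 + L\right) \left(384 + 53\right) = \left(25 + 475\right) \left(384 + 53\right) = 500 \cdot 437 = 218500$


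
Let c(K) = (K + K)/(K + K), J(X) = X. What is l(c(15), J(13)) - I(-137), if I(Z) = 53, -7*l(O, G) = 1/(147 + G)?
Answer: -59361/1120 ≈ -53.001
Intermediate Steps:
c(K) = 1 (c(K) = (2*K)/((2*K)) = (2*K)*(1/(2*K)) = 1)
l(O, G) = -1/(7*(147 + G))
l(c(15), J(13)) - I(-137) = -1/(1029 + 7*13) - 1*53 = -1/(1029 + 91) - 53 = -1/1120 - 53 = -59361/1120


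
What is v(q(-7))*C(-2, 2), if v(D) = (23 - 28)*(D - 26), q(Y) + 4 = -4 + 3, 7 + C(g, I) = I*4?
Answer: 155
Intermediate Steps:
C(g, I) = -7 + 4*I (C(g, I) = -7 + I*4 = -7 + 4*I)
q(Y) = -5 (q(Y) = -4 + (-4 + 3) = -4 - 1 = -5)
v(D) = 130 - 5*D (v(D) = -5*(-26 + D) = 130 - 5*D)
v(q(-7))*C(-2, 2) = (130 - 5*(-5))*(-7 + 4*2) = (130 + 25)*(-7 + 8) = 155*1 = 155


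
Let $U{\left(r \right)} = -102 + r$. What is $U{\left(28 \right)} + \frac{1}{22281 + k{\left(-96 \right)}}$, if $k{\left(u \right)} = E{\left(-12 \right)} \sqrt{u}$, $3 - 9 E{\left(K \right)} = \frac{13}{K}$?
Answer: $\frac{- 3626 \sqrt{6} + 44517411 i}{7 \left(- 85941 i + 7 \sqrt{6}\right)} \approx -74.0 - 8.9567 \cdot 10^{-9} i$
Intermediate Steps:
$E{\left(K \right)} = \frac{1}{3} - \frac{13}{9 K}$ ($E{\left(K \right)} = \frac{1}{3} - \frac{13 \frac{1}{K}}{9} = \frac{1}{3} - \frac{13}{9 K}$)
$k{\left(u \right)} = \frac{49 \sqrt{u}}{108}$ ($k{\left(u \right)} = \frac{-13 + 3 \left(-12\right)}{9 \left(-12\right)} \sqrt{u} = \frac{1}{9} \left(- \frac{1}{12}\right) \left(-13 - 36\right) \sqrt{u} = \frac{1}{9} \left(- \frac{1}{12}\right) \left(-49\right) \sqrt{u} = \frac{49 \sqrt{u}}{108}$)
$U{\left(28 \right)} + \frac{1}{22281 + k{\left(-96 \right)}} = \left(-102 + 28\right) + \frac{1}{22281 + \frac{49 \sqrt{-96}}{108}} = -74 + \frac{1}{22281 + \frac{49 \cdot 4 i \sqrt{6}}{108}} = -74 + \frac{1}{22281 + \frac{49 i \sqrt{6}}{27}}$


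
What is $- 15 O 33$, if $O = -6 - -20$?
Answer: $-6930$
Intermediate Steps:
$O = 14$ ($O = -6 + 20 = 14$)
$- 15 O 33 = \left(-15\right) 14 \cdot 33 = \left(-210\right) 33 = -6930$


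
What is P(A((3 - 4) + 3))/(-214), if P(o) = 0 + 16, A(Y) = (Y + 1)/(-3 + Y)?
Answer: -8/107 ≈ -0.074766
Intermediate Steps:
A(Y) = (1 + Y)/(-3 + Y)
P(o) = 16
P(A((3 - 4) + 3))/(-214) = 16/(-214) = 16*(-1/214) = -8/107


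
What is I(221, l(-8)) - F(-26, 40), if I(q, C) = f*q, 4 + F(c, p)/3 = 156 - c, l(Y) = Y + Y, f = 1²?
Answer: -313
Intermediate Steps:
f = 1
l(Y) = 2*Y
F(c, p) = 456 - 3*c (F(c, p) = -12 + 3*(156 - c) = -12 + (468 - 3*c) = 456 - 3*c)
I(q, C) = q (I(q, C) = 1*q = q)
I(221, l(-8)) - F(-26, 40) = 221 - (456 - 3*(-26)) = 221 - (456 + 78) = 221 - 1*534 = 221 - 534 = -313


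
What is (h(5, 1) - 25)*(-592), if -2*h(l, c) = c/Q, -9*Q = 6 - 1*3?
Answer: 13912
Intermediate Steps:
Q = -⅓ (Q = -(6 - 1*3)/9 = -(6 - 3)/9 = -⅑*3 = -⅓ ≈ -0.33333)
h(l, c) = 3*c/2 (h(l, c) = -c/(2*(-⅓)) = -c*(-3)/2 = -(-3)*c/2 = 3*c/2)
(h(5, 1) - 25)*(-592) = ((3/2)*1 - 25)*(-592) = (3/2 - 5*5)*(-592) = (3/2 - 25)*(-592) = -47/2*(-592) = 13912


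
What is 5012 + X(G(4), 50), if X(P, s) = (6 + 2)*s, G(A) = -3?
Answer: 5412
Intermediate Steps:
X(P, s) = 8*s
5012 + X(G(4), 50) = 5012 + 8*50 = 5012 + 400 = 5412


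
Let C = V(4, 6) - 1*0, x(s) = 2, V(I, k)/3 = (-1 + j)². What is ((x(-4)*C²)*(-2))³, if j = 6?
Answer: -11390625000000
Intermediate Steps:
V(I, k) = 75 (V(I, k) = 3*(-1 + 6)² = 3*5² = 3*25 = 75)
C = 75 (C = 75 - 1*0 = 75 + 0 = 75)
((x(-4)*C²)*(-2))³ = ((2*75²)*(-2))³ = ((2*5625)*(-2))³ = (11250*(-2))³ = (-22500)³ = -11390625000000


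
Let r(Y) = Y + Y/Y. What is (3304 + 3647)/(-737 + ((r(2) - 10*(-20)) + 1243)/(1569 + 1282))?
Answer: -2831043/299963 ≈ -9.4380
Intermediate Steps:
r(Y) = 1 + Y (r(Y) = Y + 1 = 1 + Y)
(3304 + 3647)/(-737 + ((r(2) - 10*(-20)) + 1243)/(1569 + 1282)) = (3304 + 3647)/(-737 + (((1 + 2) - 10*(-20)) + 1243)/(1569 + 1282)) = 6951/(-737 + ((3 + 200) + 1243)/2851) = 6951/(-737 + (203 + 1243)*(1/2851)) = 6951/(-737 + 1446*(1/2851)) = 6951/(-737 + 1446/2851) = 6951/(-2099741/2851) = 6951*(-2851/2099741) = -2831043/299963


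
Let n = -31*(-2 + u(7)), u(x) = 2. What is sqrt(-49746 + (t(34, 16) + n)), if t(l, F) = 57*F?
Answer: 3*I*sqrt(5426) ≈ 220.98*I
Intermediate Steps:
n = 0 (n = -31*(-2 + 2) = -31*0 = 0)
sqrt(-49746 + (t(34, 16) + n)) = sqrt(-49746 + (57*16 + 0)) = sqrt(-49746 + (912 + 0)) = sqrt(-49746 + 912) = sqrt(-48834) = 3*I*sqrt(5426)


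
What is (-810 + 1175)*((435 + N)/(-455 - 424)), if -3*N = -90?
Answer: -56575/293 ≈ -193.09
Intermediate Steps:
N = 30 (N = -1/3*(-90) = 30)
(-810 + 1175)*((435 + N)/(-455 - 424)) = (-810 + 1175)*((435 + 30)/(-455 - 424)) = 365*(465/(-879)) = 365*(465*(-1/879)) = 365*(-155/293) = -56575/293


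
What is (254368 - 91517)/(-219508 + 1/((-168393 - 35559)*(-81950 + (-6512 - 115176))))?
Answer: -520276091389152/701283776388539 ≈ -0.74189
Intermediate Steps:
(254368 - 91517)/(-219508 + 1/((-168393 - 35559)*(-81950 + (-6512 - 115176)))) = 162851/(-219508 + 1/(-203952*(-81950 - 121688))) = 162851/(-219508 + 1/(-203952*(-203638))) = 162851/(-219508 + 1/41532377376) = 162851/(-9116689093051007/41532377376) = 162851*(-41532377376/9116689093051007) = -520276091389152/701283776388539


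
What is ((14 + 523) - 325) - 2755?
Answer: -2543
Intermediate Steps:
((14 + 523) - 325) - 2755 = (537 - 325) - 2755 = 212 - 2755 = -2543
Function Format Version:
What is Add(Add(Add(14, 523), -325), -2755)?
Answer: -2543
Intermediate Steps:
Add(Add(Add(14, 523), -325), -2755) = Add(Add(537, -325), -2755) = Add(212, -2755) = -2543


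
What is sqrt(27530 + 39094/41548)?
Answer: sqrt(11881227431658)/20774 ≈ 165.92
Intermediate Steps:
sqrt(27530 + 39094/41548) = sqrt(27530 + 39094*(1/41548)) = sqrt(27530 + 19547/20774) = sqrt(571927767/20774) = sqrt(11881227431658)/20774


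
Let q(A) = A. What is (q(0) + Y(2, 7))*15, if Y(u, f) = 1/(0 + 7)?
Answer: 15/7 ≈ 2.1429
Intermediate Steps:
Y(u, f) = ⅐ (Y(u, f) = 1/7 = ⅐)
(q(0) + Y(2, 7))*15 = (0 + ⅐)*15 = (⅐)*15 = 15/7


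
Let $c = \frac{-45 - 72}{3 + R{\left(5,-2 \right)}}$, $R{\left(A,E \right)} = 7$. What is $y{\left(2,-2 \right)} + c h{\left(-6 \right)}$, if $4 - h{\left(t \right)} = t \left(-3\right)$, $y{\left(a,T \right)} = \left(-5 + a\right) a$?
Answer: $\frac{789}{5} \approx 157.8$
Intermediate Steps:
$y{\left(a,T \right)} = a \left(-5 + a\right)$
$h{\left(t \right)} = 4 + 3 t$ ($h{\left(t \right)} = 4 - t \left(-3\right) = 4 - - 3 t = 4 + 3 t$)
$c = - \frac{117}{10}$ ($c = \frac{-45 - 72}{3 + 7} = - \frac{117}{10} \approx -11.7$)
$y{\left(2,-2 \right)} + c h{\left(-6 \right)} = 2 \left(-5 + 2\right) - \frac{117 \left(4 + 3 \left(-6\right)\right)}{10} = 2 \left(-3\right) - \frac{117 \left(4 - 18\right)}{10} = -6 - - \frac{819}{5} = -6 + \frac{819}{5} = \frac{789}{5}$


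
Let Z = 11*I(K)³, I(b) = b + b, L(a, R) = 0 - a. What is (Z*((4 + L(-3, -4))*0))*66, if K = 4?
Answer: 0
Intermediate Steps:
L(a, R) = -a
I(b) = 2*b
Z = 5632 (Z = 11*(2*4)³ = 11*8³ = 11*512 = 5632)
(Z*((4 + L(-3, -4))*0))*66 = (5632*((4 - 1*(-3))*0))*66 = (5632*((4 + 3)*0))*66 = (5632*(7*0))*66 = (5632*0)*66 = 0*66 = 0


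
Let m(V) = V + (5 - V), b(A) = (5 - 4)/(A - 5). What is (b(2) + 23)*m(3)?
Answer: 340/3 ≈ 113.33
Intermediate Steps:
b(A) = 1/(-5 + A)
m(V) = 5
(b(2) + 23)*m(3) = (1/(-5 + 2) + 23)*5 = (1/(-3) + 23)*5 = (-⅓ + 23)*5 = (68/3)*5 = 340/3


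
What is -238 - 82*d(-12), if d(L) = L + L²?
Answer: -11062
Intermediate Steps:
-238 - 82*d(-12) = -238 - (-984)*(1 - 12) = -238 - (-984)*(-11) = -238 - 82*132 = -238 - 10824 = -11062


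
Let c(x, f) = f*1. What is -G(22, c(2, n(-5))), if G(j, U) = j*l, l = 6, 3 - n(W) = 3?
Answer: -132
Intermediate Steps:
n(W) = 0 (n(W) = 3 - 1*3 = 3 - 3 = 0)
c(x, f) = f
G(j, U) = 6*j (G(j, U) = j*6 = 6*j)
-G(22, c(2, n(-5))) = -6*22 = -1*132 = -132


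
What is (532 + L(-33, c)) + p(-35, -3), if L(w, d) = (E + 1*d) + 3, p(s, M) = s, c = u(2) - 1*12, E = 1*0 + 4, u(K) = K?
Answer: 494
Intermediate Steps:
E = 4 (E = 0 + 4 = 4)
c = -10 (c = 2 - 1*12 = 2 - 12 = -10)
L(w, d) = 7 + d (L(w, d) = (4 + 1*d) + 3 = (4 + d) + 3 = 7 + d)
(532 + L(-33, c)) + p(-35, -3) = (532 + (7 - 10)) - 35 = (532 - 3) - 35 = 529 - 35 = 494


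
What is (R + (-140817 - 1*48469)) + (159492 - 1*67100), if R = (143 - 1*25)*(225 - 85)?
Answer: -80374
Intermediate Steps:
R = 16520 (R = (143 - 25)*140 = 118*140 = 16520)
(R + (-140817 - 1*48469)) + (159492 - 1*67100) = (16520 + (-140817 - 1*48469)) + (159492 - 1*67100) = (16520 + (-140817 - 48469)) + (159492 - 67100) = (16520 - 189286) + 92392 = -172766 + 92392 = -80374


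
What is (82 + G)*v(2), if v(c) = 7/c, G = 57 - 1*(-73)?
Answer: 742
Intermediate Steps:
G = 130 (G = 57 + 73 = 130)
(82 + G)*v(2) = (82 + 130)*(7/2) = 212*(7*(½)) = 212*(7/2) = 742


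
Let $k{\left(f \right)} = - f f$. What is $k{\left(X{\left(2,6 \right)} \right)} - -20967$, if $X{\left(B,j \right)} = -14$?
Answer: $20771$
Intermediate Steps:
$k{\left(f \right)} = - f^{2}$
$k{\left(X{\left(2,6 \right)} \right)} - -20967 = - \left(-14\right)^{2} - -20967 = \left(-1\right) 196 + 20967 = -196 + 20967 = 20771$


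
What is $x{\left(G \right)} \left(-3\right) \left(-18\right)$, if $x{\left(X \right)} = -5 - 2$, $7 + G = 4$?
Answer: $-378$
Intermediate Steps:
$G = -3$ ($G = -7 + 4 = -3$)
$x{\left(X \right)} = -7$
$x{\left(G \right)} \left(-3\right) \left(-18\right) = \left(-7\right) \left(-3\right) \left(-18\right) = 21 \left(-18\right) = -378$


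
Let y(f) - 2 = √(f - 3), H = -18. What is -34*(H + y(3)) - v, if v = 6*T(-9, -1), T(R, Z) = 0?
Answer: 544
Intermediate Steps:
y(f) = 2 + √(-3 + f) (y(f) = 2 + √(f - 3) = 2 + √(-3 + f))
v = 0 (v = 6*0 = 0)
-34*(H + y(3)) - v = -34*(-18 + (2 + √(-3 + 3))) - 1*0 = -34*(-18 + (2 + √0)) + 0 = -34*(-18 + (2 + 0)) + 0 = -34*(-18 + 2) + 0 = -34*(-16) + 0 = 544 + 0 = 544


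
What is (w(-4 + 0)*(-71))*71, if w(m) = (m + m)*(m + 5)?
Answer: 40328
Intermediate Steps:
w(m) = 2*m*(5 + m) (w(m) = (2*m)*(5 + m) = 2*m*(5 + m))
(w(-4 + 0)*(-71))*71 = ((2*(-4 + 0)*(5 + (-4 + 0)))*(-71))*71 = ((2*(-4)*(5 - 4))*(-71))*71 = ((2*(-4)*1)*(-71))*71 = -8*(-71)*71 = 568*71 = 40328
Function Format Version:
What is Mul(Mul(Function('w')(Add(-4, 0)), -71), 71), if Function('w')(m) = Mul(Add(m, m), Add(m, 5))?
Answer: 40328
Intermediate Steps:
Function('w')(m) = Mul(2, m, Add(5, m)) (Function('w')(m) = Mul(Mul(2, m), Add(5, m)) = Mul(2, m, Add(5, m)))
Mul(Mul(Function('w')(Add(-4, 0)), -71), 71) = Mul(Mul(Mul(2, Add(-4, 0), Add(5, Add(-4, 0))), -71), 71) = Mul(Mul(Mul(2, -4, Add(5, -4)), -71), 71) = Mul(Mul(Mul(2, -4, 1), -71), 71) = Mul(Mul(-8, -71), 71) = Mul(568, 71) = 40328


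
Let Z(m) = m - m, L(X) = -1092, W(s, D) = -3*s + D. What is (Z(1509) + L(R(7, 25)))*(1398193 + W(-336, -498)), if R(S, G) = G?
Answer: -1527383676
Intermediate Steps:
W(s, D) = D - 3*s
Z(m) = 0
(Z(1509) + L(R(7, 25)))*(1398193 + W(-336, -498)) = (0 - 1092)*(1398193 + (-498 - 3*(-336))) = -1092*(1398193 + (-498 + 1008)) = -1092*(1398193 + 510) = -1092*1398703 = -1527383676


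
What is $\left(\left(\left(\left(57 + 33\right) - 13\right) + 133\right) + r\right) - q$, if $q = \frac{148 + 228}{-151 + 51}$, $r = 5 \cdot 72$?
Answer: $\frac{14344}{25} \approx 573.76$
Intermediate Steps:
$r = 360$
$q = - \frac{94}{25}$ ($q = \frac{376}{-100} = 376 \left(- \frac{1}{100}\right) = - \frac{94}{25} \approx -3.76$)
$\left(\left(\left(\left(57 + 33\right) - 13\right) + 133\right) + r\right) - q = \left(\left(\left(\left(57 + 33\right) - 13\right) + 133\right) + 360\right) - - \frac{94}{25} = \left(\left(\left(90 - 13\right) + 133\right) + 360\right) + \frac{94}{25} = \left(\left(77 + 133\right) + 360\right) + \frac{94}{25} = \left(210 + 360\right) + \frac{94}{25} = 570 + \frac{94}{25} = \frac{14344}{25}$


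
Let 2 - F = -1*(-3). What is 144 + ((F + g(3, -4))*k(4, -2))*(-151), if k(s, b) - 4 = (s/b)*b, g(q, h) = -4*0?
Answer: 1352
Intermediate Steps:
g(q, h) = 0
F = -1 (F = 2 - (-1)*(-3) = 2 - 1*3 = 2 - 3 = -1)
k(s, b) = 4 + s (k(s, b) = 4 + (s/b)*b = 4 + s)
144 + ((F + g(3, -4))*k(4, -2))*(-151) = 144 + ((-1 + 0)*(4 + 4))*(-151) = 144 - 1*8*(-151) = 144 - 8*(-151) = 144 + 1208 = 1352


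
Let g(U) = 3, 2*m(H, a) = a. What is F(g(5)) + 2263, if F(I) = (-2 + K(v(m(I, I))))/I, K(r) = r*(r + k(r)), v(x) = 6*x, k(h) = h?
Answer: 6949/3 ≈ 2316.3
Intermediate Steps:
m(H, a) = a/2
K(r) = 2*r**2 (K(r) = r*(r + r) = r*(2*r) = 2*r**2)
F(I) = (-2 + 18*I**2)/I (F(I) = (-2 + 2*(6*(I/2))**2)/I = (-2 + 2*(3*I)**2)/I = (-2 + 2*(9*I**2))/I = (-2 + 18*I**2)/I)
F(g(5)) + 2263 = (-2/3 + 18*3) + 2263 = (-2*1/3 + 54) + 2263 = (-2/3 + 54) + 2263 = 160/3 + 2263 = 6949/3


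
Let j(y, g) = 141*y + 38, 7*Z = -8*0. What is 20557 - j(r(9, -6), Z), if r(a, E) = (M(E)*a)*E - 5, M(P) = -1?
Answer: 13610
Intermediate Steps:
Z = 0 (Z = (-8*0)/7 = (⅐)*0 = 0)
r(a, E) = -5 - E*a (r(a, E) = (-a)*E - 5 = -E*a - 5 = -5 - E*a)
j(y, g) = 38 + 141*y
20557 - j(r(9, -6), Z) = 20557 - (38 + 141*(-5 - 1*(-6)*9)) = 20557 - (38 + 141*(-5 + 54)) = 20557 - (38 + 141*49) = 20557 - (38 + 6909) = 20557 - 1*6947 = 20557 - 6947 = 13610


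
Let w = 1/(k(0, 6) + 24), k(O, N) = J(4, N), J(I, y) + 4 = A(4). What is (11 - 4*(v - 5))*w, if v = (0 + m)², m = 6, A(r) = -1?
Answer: -113/19 ≈ -5.9474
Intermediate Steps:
J(I, y) = -5 (J(I, y) = -4 - 1 = -5)
k(O, N) = -5
v = 36 (v = (0 + 6)² = 6² = 36)
w = 1/19 (w = 1/(-5 + 24) = 1/19 ≈ 0.052632)
(11 - 4*(v - 5))*w = (11 - 4*(36 - 5))*(1/19) = (11 - 4*31)*(1/19) = (11 - 124)*(1/19) = -113*1/19 = -113/19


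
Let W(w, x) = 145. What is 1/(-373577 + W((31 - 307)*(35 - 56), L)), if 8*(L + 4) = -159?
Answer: -1/373432 ≈ -2.6779e-6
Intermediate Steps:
L = -191/8 (L = -4 + (⅛)*(-159) = -4 - 159/8 = -191/8 ≈ -23.875)
1/(-373577 + W((31 - 307)*(35 - 56), L)) = 1/(-373577 + 145) = 1/(-373432) = -1/373432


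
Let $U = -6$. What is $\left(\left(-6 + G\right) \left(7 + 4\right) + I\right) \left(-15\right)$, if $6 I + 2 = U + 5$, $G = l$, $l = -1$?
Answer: $\frac{2325}{2} \approx 1162.5$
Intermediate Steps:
$G = -1$
$I = - \frac{1}{2}$ ($I = - \frac{1}{3} + \frac{-6 + 5}{6} = - \frac{1}{3} + \frac{1}{6} \left(-1\right) = - \frac{1}{3} - \frac{1}{6} = - \frac{1}{2} \approx -0.5$)
$\left(\left(-6 + G\right) \left(7 + 4\right) + I\right) \left(-15\right) = \left(\left(-6 - 1\right) \left(7 + 4\right) - \frac{1}{2}\right) \left(-15\right) = \left(\left(-7\right) 11 - \frac{1}{2}\right) \left(-15\right) = \left(-77 - \frac{1}{2}\right) \left(-15\right) = \left(- \frac{155}{2}\right) \left(-15\right) = \frac{2325}{2}$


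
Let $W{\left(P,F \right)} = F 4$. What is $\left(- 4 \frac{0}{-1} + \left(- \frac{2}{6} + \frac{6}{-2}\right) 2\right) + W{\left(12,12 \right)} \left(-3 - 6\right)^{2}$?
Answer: $\frac{11644}{3} \approx 3881.3$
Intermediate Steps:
$W{\left(P,F \right)} = 4 F$
$\left(- 4 \frac{0}{-1} + \left(- \frac{2}{6} + \frac{6}{-2}\right) 2\right) + W{\left(12,12 \right)} \left(-3 - 6\right)^{2} = \left(- 4 \frac{0}{-1} + \left(- \frac{2}{6} + \frac{6}{-2}\right) 2\right) + 4 \cdot 12 \left(-3 - 6\right)^{2} = \left(- 4 \cdot 0 \left(-1\right) + \left(\left(-2\right) \frac{1}{6} + 6 \left(- \frac{1}{2}\right)\right) 2\right) + 48 \left(-9\right)^{2} = \left(\left(-4\right) 0 + \left(- \frac{1}{3} - 3\right) 2\right) + 48 \cdot 81 = \left(0 - \frac{20}{3}\right) + 3888 = - \frac{20}{3} + 3888 = \frac{11644}{3}$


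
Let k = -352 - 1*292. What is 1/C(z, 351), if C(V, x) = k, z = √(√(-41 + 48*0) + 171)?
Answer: -1/644 ≈ -0.0015528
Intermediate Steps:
k = -644 (k = -352 - 292 = -644)
z = √(171 + I*√41) (z = √(√(-41 + 0) + 171) = √(√(-41) + 171) = √(I*√41 + 171) = √(171 + I*√41) ≈ 13.079 + 0.2448*I)
C(V, x) = -644
1/C(z, 351) = 1/(-644) = -1/644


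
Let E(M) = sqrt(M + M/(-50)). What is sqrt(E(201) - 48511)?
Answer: sqrt(-4851100 + 70*sqrt(402))/10 ≈ 220.22*I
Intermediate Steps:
E(M) = 7*sqrt(2)*sqrt(M)/10 (E(M) = sqrt(M + M*(-1/50)) = sqrt(M - M/50) = sqrt(49*M/50) = 7*sqrt(2)*sqrt(M)/10)
sqrt(E(201) - 48511) = sqrt(7*sqrt(2)*sqrt(201)/10 - 48511) = sqrt(7*sqrt(402)/10 - 48511) = sqrt(-48511 + 7*sqrt(402)/10)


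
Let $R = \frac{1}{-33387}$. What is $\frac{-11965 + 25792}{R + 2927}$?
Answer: $\frac{461642049}{97723748} \approx 4.724$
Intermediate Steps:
$R = - \frac{1}{33387} \approx -2.9952 \cdot 10^{-5}$
$\frac{-11965 + 25792}{R + 2927} = \frac{-11965 + 25792}{- \frac{1}{33387} + 2927} = \frac{13827}{\frac{97723748}{33387}} = 13827 \cdot \frac{33387}{97723748} = \frac{461642049}{97723748}$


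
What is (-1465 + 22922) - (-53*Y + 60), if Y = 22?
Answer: 22563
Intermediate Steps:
(-1465 + 22922) - (-53*Y + 60) = (-1465 + 22922) - (-53*22 + 60) = 21457 - (-1166 + 60) = 21457 - 1*(-1106) = 21457 + 1106 = 22563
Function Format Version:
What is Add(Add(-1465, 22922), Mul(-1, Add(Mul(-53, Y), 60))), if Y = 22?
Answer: 22563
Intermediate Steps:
Add(Add(-1465, 22922), Mul(-1, Add(Mul(-53, Y), 60))) = Add(Add(-1465, 22922), Mul(-1, Add(Mul(-53, 22), 60))) = Add(21457, Mul(-1, Add(-1166, 60))) = Add(21457, Mul(-1, -1106)) = Add(21457, 1106) = 22563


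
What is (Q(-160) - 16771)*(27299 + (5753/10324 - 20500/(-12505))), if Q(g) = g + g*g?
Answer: 149048811056461/629764 ≈ 2.3667e+8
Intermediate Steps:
Q(g) = g + g²
(Q(-160) - 16771)*(27299 + (5753/10324 - 20500/(-12505))) = (-160*(1 - 160) - 16771)*(27299 + (5753/10324 - 20500/(-12505))) = (-160*(-159) - 16771)*(27299 + (5753*(1/10324) - 20500*(-1/12505))) = (25440 - 16771)*(27299 + (5753/10324 + 100/61)) = 8669*(27299 + 1383333/629764) = 8669*(17193310769/629764) = 149048811056461/629764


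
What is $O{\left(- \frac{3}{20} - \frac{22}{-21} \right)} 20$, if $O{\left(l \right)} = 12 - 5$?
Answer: $140$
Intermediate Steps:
$O{\left(l \right)} = 7$ ($O{\left(l \right)} = 12 - 5 = 7$)
$O{\left(- \frac{3}{20} - \frac{22}{-21} \right)} 20 = 7 \cdot 20 = 140$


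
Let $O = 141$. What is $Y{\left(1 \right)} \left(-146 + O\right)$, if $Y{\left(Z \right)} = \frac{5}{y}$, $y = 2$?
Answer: $- \frac{25}{2} \approx -12.5$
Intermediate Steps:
$Y{\left(Z \right)} = \frac{5}{2}$
$Y{\left(1 \right)} \left(-146 + O\right) = \frac{5 \left(-146 + 141\right)}{2} = \frac{5}{2} \left(-5\right) = - \frac{25}{2}$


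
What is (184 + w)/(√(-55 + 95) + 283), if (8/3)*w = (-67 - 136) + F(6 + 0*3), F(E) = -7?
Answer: 119143/320196 - 421*√10/160098 ≈ 0.36378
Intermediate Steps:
w = -315/4 (w = 3*((-67 - 136) - 7)/8 = 3*(-203 - 7)/8 = (3/8)*(-210) = -315/4 ≈ -78.750)
(184 + w)/(√(-55 + 95) + 283) = (184 - 315/4)/(√(-55 + 95) + 283) = 421/(4*(√40 + 283)) = 421/(4*(2*√10 + 283)) = 421/(4*(283 + 2*√10))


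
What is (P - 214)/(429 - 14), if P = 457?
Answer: 243/415 ≈ 0.58554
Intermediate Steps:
(P - 214)/(429 - 14) = (457 - 214)/(429 - 14) = 243/415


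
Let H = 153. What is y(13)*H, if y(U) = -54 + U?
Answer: -6273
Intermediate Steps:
y(13)*H = (-54 + 13)*153 = -41*153 = -6273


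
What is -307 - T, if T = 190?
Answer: -497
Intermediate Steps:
-307 - T = -307 - 1*190 = -307 - 190 = -497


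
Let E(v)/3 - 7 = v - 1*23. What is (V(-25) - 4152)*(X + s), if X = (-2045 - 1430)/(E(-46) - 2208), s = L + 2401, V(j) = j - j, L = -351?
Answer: -3398533100/399 ≈ -8.5176e+6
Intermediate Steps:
V(j) = 0
E(v) = -48 + 3*v (E(v) = 21 + 3*(v - 1*23) = 21 + 3*(v - 23) = 21 + 3*(-23 + v) = 21 + (-69 + 3*v) = -48 + 3*v)
s = 2050 (s = -351 + 2401 = 2050)
X = 3475/2394 (X = (-2045 - 1430)/((-48 + 3*(-46)) - 2208) = -3475/((-48 - 138) - 2208) = -3475/(-186 - 2208) = -3475/(-2394) = -3475*(-1/2394) = 3475/2394 ≈ 1.4515)
(V(-25) - 4152)*(X + s) = (0 - 4152)*(3475/2394 + 2050) = -4152*4911175/2394 = -3398533100/399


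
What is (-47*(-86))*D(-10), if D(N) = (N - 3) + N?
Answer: -92966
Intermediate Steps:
D(N) = -3 + 2*N (D(N) = (-3 + N) + N = -3 + 2*N)
(-47*(-86))*D(-10) = (-47*(-86))*(-3 + 2*(-10)) = 4042*(-3 - 20) = 4042*(-23) = -92966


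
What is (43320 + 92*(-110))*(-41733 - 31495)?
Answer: -2431169600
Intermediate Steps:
(43320 + 92*(-110))*(-41733 - 31495) = (43320 - 10120)*(-73228) = 33200*(-73228) = -2431169600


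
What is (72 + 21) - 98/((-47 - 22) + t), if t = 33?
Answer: 1723/18 ≈ 95.722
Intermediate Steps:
(72 + 21) - 98/((-47 - 22) + t) = (72 + 21) - 98/((-47 - 22) + 33) = 93 - 98/(-69 + 33) = 93 - 98/(-36) = 93 - 98*(-1/36) = 93 + 49/18 = 1723/18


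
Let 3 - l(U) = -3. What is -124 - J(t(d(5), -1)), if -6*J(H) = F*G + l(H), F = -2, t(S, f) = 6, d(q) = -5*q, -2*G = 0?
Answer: -123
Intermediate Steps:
G = 0 (G = -½*0 = 0)
l(U) = 6 (l(U) = 3 - 1*(-3) = 3 + 3 = 6)
J(H) = -1 (J(H) = -(-2*0 + 6)/6 = -(0 + 6)/6 = -⅙*6 = -1)
-124 - J(t(d(5), -1)) = -124 - 1*(-1) = -124 + 1 = -123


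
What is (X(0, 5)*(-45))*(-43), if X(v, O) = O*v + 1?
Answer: 1935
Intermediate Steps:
X(v, O) = 1 + O*v
(X(0, 5)*(-45))*(-43) = ((1 + 5*0)*(-45))*(-43) = ((1 + 0)*(-45))*(-43) = (1*(-45))*(-43) = -45*(-43) = 1935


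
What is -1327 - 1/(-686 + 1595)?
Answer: -1206244/909 ≈ -1327.0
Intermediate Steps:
-1327 - 1/(-686 + 1595) = -1327 - 1/909 = -1206244/909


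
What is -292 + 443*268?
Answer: 118432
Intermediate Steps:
-292 + 443*268 = -292 + 118724 = 118432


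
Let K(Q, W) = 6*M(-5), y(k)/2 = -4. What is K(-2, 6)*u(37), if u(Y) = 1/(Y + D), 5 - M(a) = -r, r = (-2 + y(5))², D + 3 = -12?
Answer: 315/11 ≈ 28.636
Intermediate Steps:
D = -15 (D = -3 - 12 = -15)
y(k) = -8 (y(k) = 2*(-4) = -8)
r = 100 (r = (-2 - 8)² = (-10)² = 100)
M(a) = 105 (M(a) = 5 - (-1)*100 = 5 - 1*(-100) = 5 + 100 = 105)
u(Y) = 1/(-15 + Y) (u(Y) = 1/(Y - 15) = 1/(-15 + Y))
K(Q, W) = 630 (K(Q, W) = 6*105 = 630)
K(-2, 6)*u(37) = 630/(-15 + 37) = 630/22 = 630*(1/22) = 315/11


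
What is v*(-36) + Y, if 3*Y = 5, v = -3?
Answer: 329/3 ≈ 109.67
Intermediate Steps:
Y = 5/3 (Y = (⅓)*5 = 5/3 ≈ 1.6667)
v*(-36) + Y = -3*(-36) + 5/3 = 108 + 5/3 = 329/3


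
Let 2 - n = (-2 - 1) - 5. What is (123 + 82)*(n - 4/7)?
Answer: 13530/7 ≈ 1932.9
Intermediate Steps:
n = 10 (n = 2 - ((-2 - 1) - 5) = 2 - (-3 - 5) = 2 - 1*(-8) = 2 + 8 = 10)
(123 + 82)*(n - 4/7) = (123 + 82)*(10 - 4/7) = 205*(10 + (1/7)*(-4)) = 205*(10 - 4/7) = 205*(66/7) = 13530/7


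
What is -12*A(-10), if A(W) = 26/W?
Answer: 156/5 ≈ 31.200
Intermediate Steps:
-12*A(-10) = -312/(-10) = -312*(-1)/10 = -12*(-13/5) = 156/5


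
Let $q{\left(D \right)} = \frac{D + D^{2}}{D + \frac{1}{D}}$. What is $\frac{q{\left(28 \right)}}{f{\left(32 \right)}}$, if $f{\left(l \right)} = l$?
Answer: $\frac{1421}{1570} \approx 0.9051$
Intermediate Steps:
$q{\left(D \right)} = \frac{D + D^{2}}{D + \frac{1}{D}}$
$\frac{q{\left(28 \right)}}{f{\left(32 \right)}} = \frac{28^{2} \frac{1}{1 + 28^{2}} \left(1 + 28\right)}{32} = 784 \frac{1}{1 + 784} \cdot 29 \cdot \frac{1}{32} = 784 \cdot \frac{1}{785} \cdot 29 \cdot \frac{1}{32} = \frac{22736}{785} \cdot \frac{1}{32} = \frac{1421}{1570}$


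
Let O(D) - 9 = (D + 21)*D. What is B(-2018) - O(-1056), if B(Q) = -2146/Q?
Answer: -1102804648/1009 ≈ -1.0930e+6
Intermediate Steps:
O(D) = 9 + D*(21 + D) (O(D) = 9 + (D + 21)*D = 9 + (21 + D)*D = 9 + D*(21 + D))
B(-2018) - O(-1056) = -2146/(-2018) - (9 + (-1056)² + 21*(-1056)) = -2146*(-1/2018) - (9 + 1115136 - 22176) = 1073/1009 - 1*1092969 = 1073/1009 - 1092969 = -1102804648/1009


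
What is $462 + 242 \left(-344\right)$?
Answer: $-82786$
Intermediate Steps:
$462 + 242 \left(-344\right) = 462 - 83248 = -82786$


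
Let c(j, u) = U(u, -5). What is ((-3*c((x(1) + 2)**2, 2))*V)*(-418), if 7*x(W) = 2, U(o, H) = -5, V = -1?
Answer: 6270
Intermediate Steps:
x(W) = 2/7 (x(W) = (1/7)*2 = 2/7)
c(j, u) = -5
((-3*c((x(1) + 2)**2, 2))*V)*(-418) = (-3*(-5)*(-1))*(-418) = (15*(-1))*(-418) = -15*(-418) = 6270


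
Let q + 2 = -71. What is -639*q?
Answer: 46647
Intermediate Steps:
q = -73 (q = -2 - 71 = -73)
-639*q = -639*(-73) = 46647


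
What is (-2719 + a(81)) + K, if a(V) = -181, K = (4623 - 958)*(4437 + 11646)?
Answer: 58941295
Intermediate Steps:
K = 58944195 (K = 3665*16083 = 58944195)
(-2719 + a(81)) + K = (-2719 - 181) + 58944195 = -2900 + 58944195 = 58941295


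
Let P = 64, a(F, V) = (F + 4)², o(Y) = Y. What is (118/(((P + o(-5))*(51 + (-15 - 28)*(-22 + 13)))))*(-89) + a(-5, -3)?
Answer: 130/219 ≈ 0.59361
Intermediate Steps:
a(F, V) = (4 + F)²
(118/(((P + o(-5))*(51 + (-15 - 28)*(-22 + 13)))))*(-89) + a(-5, -3) = (118/(((64 - 5)*(51 + (-15 - 28)*(-22 + 13)))))*(-89) + (4 - 5)² = (118/((59*(51 - 43*(-9)))))*(-89) + (-1)² = (118/((59*(51 + 387))))*(-89) + 1 = (118/((59*438)))*(-89) + 1 = (118/25842)*(-89) + 1 = (118*(1/25842))*(-89) + 1 = (1/219)*(-89) + 1 = -89/219 + 1 = 130/219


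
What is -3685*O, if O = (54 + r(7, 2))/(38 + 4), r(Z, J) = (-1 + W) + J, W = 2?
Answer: -70015/14 ≈ -5001.1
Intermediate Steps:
r(Z, J) = 1 + J (r(Z, J) = (-1 + 2) + J = 1 + J)
O = 19/14 (O = (54 + (1 + 2))/(38 + 4) = (54 + 3)/42 = 57*(1/42) = 19/14 ≈ 1.3571)
-3685*O = -3685*19/14 = -70015/14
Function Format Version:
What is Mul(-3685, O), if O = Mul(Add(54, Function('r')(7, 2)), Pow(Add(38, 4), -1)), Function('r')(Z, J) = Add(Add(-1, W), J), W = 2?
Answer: Rational(-70015, 14) ≈ -5001.1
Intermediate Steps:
Function('r')(Z, J) = Add(1, J) (Function('r')(Z, J) = Add(Add(-1, 2), J) = Add(1, J))
O = Rational(19, 14) (O = Mul(Add(54, Add(1, 2)), Pow(Add(38, 4), -1)) = Mul(Add(54, 3), Pow(42, -1)) = Mul(57, Rational(1, 42)) = Rational(19, 14) ≈ 1.3571)
Mul(-3685, O) = Mul(-3685, Rational(19, 14)) = Rational(-70015, 14)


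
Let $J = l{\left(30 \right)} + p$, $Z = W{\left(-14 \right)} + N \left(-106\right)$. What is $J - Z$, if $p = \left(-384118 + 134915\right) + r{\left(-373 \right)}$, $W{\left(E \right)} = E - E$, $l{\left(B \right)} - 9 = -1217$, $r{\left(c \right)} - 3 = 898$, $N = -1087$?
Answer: $-364732$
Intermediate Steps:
$r{\left(c \right)} = 901$ ($r{\left(c \right)} = 3 + 898 = 901$)
$l{\left(B \right)} = -1208$ ($l{\left(B \right)} = 9 - 1217 = -1208$)
$W{\left(E \right)} = 0$
$p = -248302$ ($p = \left(-384118 + 134915\right) + 901 = -249203 + 901 = -248302$)
$Z = 115222$ ($Z = 0 - -115222 = 0 + 115222 = 115222$)
$J = -249510$ ($J = -1208 - 248302 = -249510$)
$J - Z = -249510 - 115222 = -364732$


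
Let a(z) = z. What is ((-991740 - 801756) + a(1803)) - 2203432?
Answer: -3995125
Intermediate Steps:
((-991740 - 801756) + a(1803)) - 2203432 = ((-991740 - 801756) + 1803) - 2203432 = (-1793496 + 1803) - 2203432 = -1791693 - 2203432 = -3995125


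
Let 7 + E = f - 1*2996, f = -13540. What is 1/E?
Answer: -1/16543 ≈ -6.0449e-5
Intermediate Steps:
E = -16543 (E = -7 + (-13540 - 1*2996) = -7 + (-13540 - 2996) = -7 - 16536 = -16543)
1/E = 1/(-16543) = -1/16543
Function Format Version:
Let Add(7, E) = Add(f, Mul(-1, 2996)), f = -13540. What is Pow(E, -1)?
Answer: Rational(-1, 16543) ≈ -6.0449e-5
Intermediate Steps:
E = -16543 (E = Add(-7, Add(-13540, Mul(-1, 2996))) = Add(-7, Add(-13540, -2996)) = Add(-7, -16536) = -16543)
Pow(E, -1) = Pow(-16543, -1) = Rational(-1, 16543)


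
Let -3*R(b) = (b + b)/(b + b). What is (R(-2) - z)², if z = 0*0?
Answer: ⅑ ≈ 0.11111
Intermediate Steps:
R(b) = -⅓ (R(b) = -(b + b)/(3*(b + b)) = -2*b/(3*(2*b)) = -2*b*1/(2*b)/3 = -⅓*1 = -⅓)
z = 0
(R(-2) - z)² = (-⅓ - 1*0)² = (-⅓ + 0)² = (-⅓)² = ⅑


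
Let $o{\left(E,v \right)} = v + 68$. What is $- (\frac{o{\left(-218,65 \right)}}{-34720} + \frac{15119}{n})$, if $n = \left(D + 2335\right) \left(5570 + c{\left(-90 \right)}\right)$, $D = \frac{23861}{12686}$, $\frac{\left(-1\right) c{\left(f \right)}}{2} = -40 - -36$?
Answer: $\frac{1095290659641}{410101611038240} \approx 0.0026708$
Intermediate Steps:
$c{\left(f \right)} = 8$ ($c{\left(f \right)} = - 2 \left(-40 - -36\right) = - 2 \left(-40 + 36\right) = \left(-2\right) \left(-4\right) = 8$)
$D = \frac{23861}{12686}$ ($D = 23861 \cdot \frac{1}{12686} = \frac{23861}{12686} \approx 1.8809$)
$o{\left(E,v \right)} = 68 + v$
$n = \frac{82681776419}{6343}$ ($n = \left(\frac{23861}{12686} + 2335\right) \left(5570 + 8\right) = \frac{29645671}{12686} \cdot 5578 = \frac{82681776419}{6343} \approx 1.3035 \cdot 10^{7}$)
$- (\frac{o{\left(-218,65 \right)}}{-34720} + \frac{15119}{n}) = - (\frac{68 + 65}{-34720} + \frac{15119}{\frac{82681776419}{6343}}) = - (133 \left(- \frac{1}{34720}\right) + 15119 \cdot \frac{6343}{82681776419}) = - (- \frac{19}{4960} + \frac{95899817}{82681776419}) = \left(-1\right) \left(- \frac{1095290659641}{410101611038240}\right) = \frac{1095290659641}{410101611038240}$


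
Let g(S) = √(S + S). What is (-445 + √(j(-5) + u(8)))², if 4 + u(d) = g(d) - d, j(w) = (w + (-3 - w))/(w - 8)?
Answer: (5785 - I*√1313)²/169 ≈ 1.9802e+5 - 2480.7*I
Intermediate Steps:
j(w) = -3/(-8 + w)
g(S) = √2*√S (g(S) = √(2*S) = √2*√S)
u(d) = -4 - d + √2*√d (u(d) = -4 + (√2*√d - d) = -4 + (-d + √2*√d) = -4 - d + √2*√d)
(-445 + √(j(-5) + u(8)))² = (-445 + √(-3/(-8 - 5) + (-4 - 1*8 + √2*√8)))² = (-445 + √(-3/(-13) + (-4 - 8 + √2*(2*√2))))² = (-445 + √(-3*(-1/13) + (-4 - 8 + 4)))² = (-445 + √(3/13 - 8))² = (-445 + √(-101/13))² = (-445 + I*√1313/13)²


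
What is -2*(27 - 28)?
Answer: 2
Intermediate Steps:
-2*(27 - 28) = -2*(-1) = 2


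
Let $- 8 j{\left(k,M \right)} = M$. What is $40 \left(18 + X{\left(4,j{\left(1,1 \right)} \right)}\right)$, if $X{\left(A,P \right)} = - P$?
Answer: $725$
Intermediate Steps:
$j{\left(k,M \right)} = - \frac{M}{8}$
$40 \left(18 + X{\left(4,j{\left(1,1 \right)} \right)}\right) = 40 \left(18 - \left(- \frac{1}{8}\right) 1\right) = 40 \left(18 - - \frac{1}{8}\right) = 40 \left(18 + \frac{1}{8}\right) = 40 \cdot \frac{145}{8} = 725$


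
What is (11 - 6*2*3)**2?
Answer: 625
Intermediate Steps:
(11 - 6*2*3)**2 = (11 - 12*3)**2 = (11 - 1*36)**2 = (11 - 36)**2 = (-25)**2 = 625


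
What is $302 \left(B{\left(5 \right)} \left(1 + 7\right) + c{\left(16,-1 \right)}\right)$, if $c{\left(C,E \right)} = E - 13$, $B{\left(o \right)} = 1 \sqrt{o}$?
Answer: $-4228 + 2416 \sqrt{5} \approx 1174.3$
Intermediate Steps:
$B{\left(o \right)} = \sqrt{o}$
$c{\left(C,E \right)} = -13 + E$
$302 \left(B{\left(5 \right)} \left(1 + 7\right) + c{\left(16,-1 \right)}\right) = 302 \left(\sqrt{5} \left(1 + 7\right) - 14\right) = 302 \left(\sqrt{5} \cdot 8 - 14\right) = 302 \left(8 \sqrt{5} - 14\right) = 302 \left(-14 + 8 \sqrt{5}\right) = -4228 + 2416 \sqrt{5}$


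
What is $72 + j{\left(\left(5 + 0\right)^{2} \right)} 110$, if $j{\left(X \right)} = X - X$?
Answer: $72$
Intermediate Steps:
$j{\left(X \right)} = 0$
$72 + j{\left(\left(5 + 0\right)^{2} \right)} 110 = 72 + 0 \cdot 110 = 72 + 0 = 72$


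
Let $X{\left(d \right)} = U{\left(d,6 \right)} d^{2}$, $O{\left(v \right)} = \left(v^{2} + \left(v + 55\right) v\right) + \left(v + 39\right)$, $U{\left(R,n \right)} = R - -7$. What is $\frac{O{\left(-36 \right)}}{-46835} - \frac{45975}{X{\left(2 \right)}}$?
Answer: $- \frac{143550751}{112404} \approx -1277.1$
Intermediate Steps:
$U{\left(R,n \right)} = 7 + R$ ($U{\left(R,n \right)} = R + 7 = 7 + R$)
$O{\left(v \right)} = 39 + v + v^{2} + v \left(55 + v\right)$ ($O{\left(v \right)} = \left(v^{2} + \left(55 + v\right) v\right) + \left(39 + v\right) = \left(v^{2} + v \left(55 + v\right)\right) + \left(39 + v\right) = 39 + v + v^{2} + v \left(55 + v\right)$)
$X{\left(d \right)} = d^{2} \left(7 + d\right)$ ($X{\left(d \right)} = \left(7 + d\right) d^{2} = d^{2} \left(7 + d\right)$)
$\frac{O{\left(-36 \right)}}{-46835} - \frac{45975}{X{\left(2 \right)}} = \frac{39 + 2 \left(-36\right)^{2} + 56 \left(-36\right)}{-46835} - \frac{45975}{2^{2} \left(7 + 2\right)} = \left(39 + 2 \cdot 1296 - 2016\right) \left(- \frac{1}{46835}\right) - \frac{45975}{4 \cdot 9} = \left(39 + 2592 - 2016\right) \left(- \frac{1}{46835}\right) - \frac{45975}{36} = 615 \left(- \frac{1}{46835}\right) - \frac{15325}{12} = - \frac{123}{9367} - \frac{15325}{12} = - \frac{143550751}{112404}$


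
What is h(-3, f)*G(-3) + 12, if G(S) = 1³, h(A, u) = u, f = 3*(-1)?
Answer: 9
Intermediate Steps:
f = -3
G(S) = 1
h(-3, f)*G(-3) + 12 = -3*1 + 12 = -3 + 12 = 9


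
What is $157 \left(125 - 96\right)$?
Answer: $4553$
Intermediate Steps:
$157 \left(125 - 96\right) = 157 \cdot 29 = 4553$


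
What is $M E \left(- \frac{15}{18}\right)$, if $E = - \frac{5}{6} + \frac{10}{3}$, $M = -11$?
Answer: $\frac{275}{12} \approx 22.917$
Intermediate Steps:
$E = \frac{5}{2}$ ($E = \left(-5\right) \frac{1}{6} + 10 \cdot \frac{1}{3} = - \frac{5}{6} + \frac{10}{3} = \frac{5}{2} \approx 2.5$)
$M E \left(- \frac{15}{18}\right) = \left(-11\right) \frac{5}{2} \left(- \frac{15}{18}\right) = - \frac{55 \left(\left(-15\right) \frac{1}{18}\right)}{2} = \left(- \frac{55}{2}\right) \left(- \frac{5}{6}\right) = \frac{275}{12}$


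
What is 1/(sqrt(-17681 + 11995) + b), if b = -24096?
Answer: -12048/290311451 - I*sqrt(5686)/580622902 ≈ -4.15e-5 - 1.2987e-7*I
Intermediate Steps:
1/(sqrt(-17681 + 11995) + b) = 1/(sqrt(-17681 + 11995) - 24096) = 1/(sqrt(-5686) - 24096) = 1/(I*sqrt(5686) - 24096) = 1/(-24096 + I*sqrt(5686))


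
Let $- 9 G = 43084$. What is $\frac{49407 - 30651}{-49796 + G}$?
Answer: $- \frac{42201}{122812} \approx -0.34362$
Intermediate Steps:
$G = - \frac{43084}{9}$ ($G = \left(- \frac{1}{9}\right) 43084 = - \frac{43084}{9} \approx -4787.1$)
$\frac{49407 - 30651}{-49796 + G} = \frac{49407 - 30651}{-49796 - \frac{43084}{9}} = \frac{18756}{- \frac{491248}{9}} = 18756 \left(- \frac{9}{491248}\right) = - \frac{42201}{122812}$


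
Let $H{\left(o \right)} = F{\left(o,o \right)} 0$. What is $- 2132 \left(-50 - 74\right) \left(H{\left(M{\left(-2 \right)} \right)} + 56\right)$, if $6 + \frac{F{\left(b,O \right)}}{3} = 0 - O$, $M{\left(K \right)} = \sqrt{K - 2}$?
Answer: $14804608$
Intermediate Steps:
$M{\left(K \right)} = \sqrt{-2 + K}$
$F{\left(b,O \right)} = -18 - 3 O$ ($F{\left(b,O \right)} = -18 + 3 \left(0 - O\right) = -18 + 3 \left(- O\right) = -18 - 3 O$)
$H{\left(o \right)} = 0$ ($H{\left(o \right)} = \left(-18 - 3 o\right) 0 = 0$)
$- 2132 \left(-50 - 74\right) \left(H{\left(M{\left(-2 \right)} \right)} + 56\right) = - 2132 \left(-50 - 74\right) \left(0 + 56\right) = - 2132 \left(\left(-124\right) 56\right) = \left(-2132\right) \left(-6944\right) = 14804608$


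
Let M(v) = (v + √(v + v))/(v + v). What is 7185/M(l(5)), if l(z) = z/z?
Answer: -14370 + 14370*√2 ≈ 5952.3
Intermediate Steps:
l(z) = 1
M(v) = (v + √2*√v)/(2*v) (M(v) = (v + √(2*v))/((2*v)) = (v + √2*√v)*(1/(2*v)) = (v + √2*√v)/(2*v))
7185/M(l(5)) = 7185/(½ + √2/(2*√1)) = 7185/(½ + (½)*√2*1) = 7185/(½ + √2/2)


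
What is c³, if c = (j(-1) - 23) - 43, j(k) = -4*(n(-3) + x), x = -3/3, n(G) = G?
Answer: -125000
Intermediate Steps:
x = -1 (x = -3*⅓ = -1)
j(k) = 16 (j(k) = -4*(-3 - 1) = -4*(-4) = 16)
c = -50 (c = (16 - 23) - 43 = -7 - 43 = -50)
c³ = (-50)³ = -125000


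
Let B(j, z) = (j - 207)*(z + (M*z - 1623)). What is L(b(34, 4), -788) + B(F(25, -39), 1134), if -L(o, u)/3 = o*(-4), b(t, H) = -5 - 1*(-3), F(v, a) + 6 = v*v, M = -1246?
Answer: -582342660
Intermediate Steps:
F(v, a) = -6 + v² (F(v, a) = -6 + v*v = -6 + v²)
b(t, H) = -2 (b(t, H) = -5 + 3 = -2)
B(j, z) = (-1623 - 1245*z)*(-207 + j) (B(j, z) = (j - 207)*(z + (-1246*z - 1623)) = (-207 + j)*(z + (-1623 - 1246*z)) = (-207 + j)*(-1623 - 1245*z) = (-1623 - 1245*z)*(-207 + j))
L(o, u) = 12*o (L(o, u) = -3*o*(-4) = -(-12)*o = 12*o)
L(b(34, 4), -788) + B(F(25, -39), 1134) = 12*(-2) + (335961 - 1623*(-6 + 25²) + 257715*1134 - 1245*(-6 + 25²)*1134) = -24 + (335961 - 1623*(-6 + 625) + 292248810 - 1245*(-6 + 625)*1134) = -24 + (335961 - 1623*619 + 292248810 - 1245*619*1134) = -24 + (335961 - 1004637 + 292248810 - 873922770) = -24 - 582342636 = -582342660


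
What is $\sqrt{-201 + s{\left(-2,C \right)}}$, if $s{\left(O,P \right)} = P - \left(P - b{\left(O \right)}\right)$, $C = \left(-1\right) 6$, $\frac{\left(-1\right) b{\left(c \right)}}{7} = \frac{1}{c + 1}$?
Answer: $i \sqrt{194} \approx 13.928 i$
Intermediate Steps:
$b{\left(c \right)} = - \frac{7}{1 + c}$ ($b{\left(c \right)} = - \frac{7}{c + 1} = - \frac{7}{1 + c}$)
$C = -6$
$s{\left(O,P \right)} = - \frac{7}{1 + O}$ ($s{\left(O,P \right)} = P - \left(P + \frac{7}{1 + O}\right) = - \frac{7}{1 + O}$)
$\sqrt{-201 + s{\left(-2,C \right)}} = \sqrt{-201 - \frac{7}{1 - 2}} = \sqrt{-201 - \frac{7}{-1}} = \sqrt{-201 - -7} = \sqrt{-201 + 7} = \sqrt{-194} = i \sqrt{194}$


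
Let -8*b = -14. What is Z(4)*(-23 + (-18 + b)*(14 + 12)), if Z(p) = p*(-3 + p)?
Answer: -1782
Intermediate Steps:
b = 7/4 (b = -1/8*(-14) = 7/4 ≈ 1.7500)
Z(4)*(-23 + (-18 + b)*(14 + 12)) = (4*(-3 + 4))*(-23 + (-18 + 7/4)*(14 + 12)) = (4*1)*(-23 - 65/4*26) = 4*(-23 - 845/2) = 4*(-891/2) = -1782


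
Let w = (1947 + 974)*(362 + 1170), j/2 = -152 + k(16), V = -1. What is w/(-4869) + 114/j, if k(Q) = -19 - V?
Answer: -761022773/827730 ≈ -919.41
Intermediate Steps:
k(Q) = -18 (k(Q) = -19 - 1*(-1) = -19 + 1 = -18)
j = -340 (j = 2*(-152 - 18) = 2*(-170) = -340)
w = 4474972 (w = 2921*1532 = 4474972)
w/(-4869) + 114/j = 4474972/(-4869) + 114/(-340) = 4474972*(-1/4869) + 114*(-1/340) = -4474972/4869 - 57/170 = -761022773/827730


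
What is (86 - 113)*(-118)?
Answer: 3186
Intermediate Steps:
(86 - 113)*(-118) = -27*(-118) = 3186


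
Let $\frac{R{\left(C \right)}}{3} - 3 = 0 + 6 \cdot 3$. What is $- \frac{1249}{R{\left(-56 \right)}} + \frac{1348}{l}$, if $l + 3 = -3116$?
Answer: $- \frac{3980555}{196497} \approx -20.258$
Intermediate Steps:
$R{\left(C \right)} = 63$ ($R{\left(C \right)} = 9 + 3 \left(0 + 6 \cdot 3\right) = 9 + 3 \left(0 + 18\right) = 9 + 3 \cdot 18 = 9 + 54 = 63$)
$l = -3119$ ($l = -3 - 3116 = -3119$)
$- \frac{1249}{R{\left(-56 \right)}} + \frac{1348}{l} = - \frac{1249}{63} + \frac{1348}{-3119} = \left(-1249\right) \frac{1}{63} + 1348 \left(- \frac{1}{3119}\right) = - \frac{1249}{63} - \frac{1348}{3119} = - \frac{3980555}{196497}$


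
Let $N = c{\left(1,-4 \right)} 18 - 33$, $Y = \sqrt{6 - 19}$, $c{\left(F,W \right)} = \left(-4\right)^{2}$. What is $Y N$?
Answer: $255 i \sqrt{13} \approx 919.42 i$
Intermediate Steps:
$c{\left(F,W \right)} = 16$
$Y = i \sqrt{13}$ ($Y = \sqrt{-13} = i \sqrt{13} \approx 3.6056 i$)
$N = 255$ ($N = 16 \cdot 18 - 33 = 288 - 33 = 255$)
$Y N = i \sqrt{13} \cdot 255 = 255 i \sqrt{13}$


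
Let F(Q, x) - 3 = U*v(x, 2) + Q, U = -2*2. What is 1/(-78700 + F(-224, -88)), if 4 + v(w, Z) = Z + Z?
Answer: -1/78921 ≈ -1.2671e-5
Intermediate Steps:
v(w, Z) = -4 + 2*Z (v(w, Z) = -4 + (Z + Z) = -4 + 2*Z)
U = -4
F(Q, x) = 3 + Q (F(Q, x) = 3 + (-4*(-4 + 2*2) + Q) = 3 + (-4*(-4 + 4) + Q) = 3 + (-4*0 + Q) = 3 + (0 + Q) = 3 + Q)
1/(-78700 + F(-224, -88)) = 1/(-78700 + (3 - 224)) = 1/(-78700 - 221) = 1/(-78921) = -1/78921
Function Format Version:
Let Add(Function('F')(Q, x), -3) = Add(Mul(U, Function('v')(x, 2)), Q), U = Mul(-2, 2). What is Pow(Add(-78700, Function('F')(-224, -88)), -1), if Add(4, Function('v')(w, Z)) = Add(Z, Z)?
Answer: Rational(-1, 78921) ≈ -1.2671e-5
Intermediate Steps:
Function('v')(w, Z) = Add(-4, Mul(2, Z)) (Function('v')(w, Z) = Add(-4, Add(Z, Z)) = Add(-4, Mul(2, Z)))
U = -4
Function('F')(Q, x) = Add(3, Q) (Function('F')(Q, x) = Add(3, Add(Mul(-4, Add(-4, Mul(2, 2))), Q)) = Add(3, Add(Mul(-4, Add(-4, 4)), Q)) = Add(3, Add(Mul(-4, 0), Q)) = Add(3, Add(0, Q)) = Add(3, Q))
Pow(Add(-78700, Function('F')(-224, -88)), -1) = Pow(Add(-78700, Add(3, -224)), -1) = Pow(Add(-78700, -221), -1) = Pow(-78921, -1) = Rational(-1, 78921)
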